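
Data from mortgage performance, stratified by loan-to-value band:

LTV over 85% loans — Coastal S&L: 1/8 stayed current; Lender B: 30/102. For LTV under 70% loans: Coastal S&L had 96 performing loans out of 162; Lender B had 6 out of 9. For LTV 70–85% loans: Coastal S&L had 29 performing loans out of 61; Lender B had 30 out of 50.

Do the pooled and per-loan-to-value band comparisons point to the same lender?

No

LTV over 85%: Coastal S&L 1/8 = 12.5%, Lender B 30/102 = 29.4% → Lender B
LTV under 70%: Coastal S&L 96/162 = 59.3%, Lender B 6/9 = 66.7% → Lender B
LTV 70–85%: Coastal S&L 29/61 = 47.5%, Lender B 30/50 = 60.0% → Lender B
Overall: Coastal S&L 126/231 = 54.5%, Lender B 66/161 = 41.0% → Coastal S&L
Lender B wins each loan-to-value group but Coastal S&L wins overall — the comparison reverses. Lender B's loans skew toward LTV over 85%, which has a lower base rate.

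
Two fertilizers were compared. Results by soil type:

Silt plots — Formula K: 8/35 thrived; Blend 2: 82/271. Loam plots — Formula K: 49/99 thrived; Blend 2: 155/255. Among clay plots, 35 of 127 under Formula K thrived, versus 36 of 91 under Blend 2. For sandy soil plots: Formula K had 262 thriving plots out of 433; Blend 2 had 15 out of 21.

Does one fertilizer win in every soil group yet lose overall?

Yes

Silt: Formula K 8/35 = 22.9%, Blend 2 82/271 = 30.3% → Blend 2
Loam: Formula K 49/99 = 49.5%, Blend 2 155/255 = 60.8% → Blend 2
Clay: Formula K 35/127 = 27.6%, Blend 2 36/91 = 39.6% → Blend 2
Sandy soil: Formula K 262/433 = 60.5%, Blend 2 15/21 = 71.4% → Blend 2
Overall: Formula K 354/694 = 51.0%, Blend 2 288/638 = 45.1% → Formula K
Blend 2 wins each soil group but Formula K wins overall — the comparison reverses. Blend 2's plots skew toward silt, which has a lower base rate.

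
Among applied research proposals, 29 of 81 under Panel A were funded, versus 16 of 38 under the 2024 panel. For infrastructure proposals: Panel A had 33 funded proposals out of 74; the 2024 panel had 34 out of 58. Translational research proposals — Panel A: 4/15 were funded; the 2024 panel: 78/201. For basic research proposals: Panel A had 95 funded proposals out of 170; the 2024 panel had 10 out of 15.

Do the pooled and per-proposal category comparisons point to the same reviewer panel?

No

Applied research: Panel A 29/81 = 35.8%, the 2024 panel 16/38 = 42.1% → the 2024 panel
Infrastructure: Panel A 33/74 = 44.6%, the 2024 panel 34/58 = 58.6% → the 2024 panel
Translational research: Panel A 4/15 = 26.7%, the 2024 panel 78/201 = 38.8% → the 2024 panel
Basic research: Panel A 95/170 = 55.9%, the 2024 panel 10/15 = 66.7% → the 2024 panel
Overall: Panel A 161/340 = 47.4%, the 2024 panel 138/312 = 44.2% → Panel A
The 2024 panel wins each proposal group but Panel A wins overall — the comparison reverses. The 2024 panel's proposals skew toward translational research, which has a lower base rate.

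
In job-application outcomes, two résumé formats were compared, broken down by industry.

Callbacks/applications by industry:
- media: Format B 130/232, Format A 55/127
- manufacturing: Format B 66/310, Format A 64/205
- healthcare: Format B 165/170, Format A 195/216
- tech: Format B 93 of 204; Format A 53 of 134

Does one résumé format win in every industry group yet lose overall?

Media: Format B 130/232 = 56.0%, Format A 55/127 = 43.3% → Format B
Manufacturing: Format B 66/310 = 21.3%, Format A 64/205 = 31.2% → Format A
Healthcare: Format B 165/170 = 97.1%, Format A 195/216 = 90.3% → Format B
Tech: Format B 93/204 = 45.6%, Format A 53/134 = 39.6% → Format B
Overall: Format B 454/916 = 49.6%, Format A 367/682 = 53.8% → Format A
Neither sweeps: Format B wins 3 of 4 groups, Format A wins 1. Format A wins overall but not every group — no Simpson reversal.

No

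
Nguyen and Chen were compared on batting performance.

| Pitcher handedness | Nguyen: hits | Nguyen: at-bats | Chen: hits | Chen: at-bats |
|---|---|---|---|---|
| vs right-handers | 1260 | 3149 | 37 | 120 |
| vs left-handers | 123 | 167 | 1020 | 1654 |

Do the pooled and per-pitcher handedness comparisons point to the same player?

Vs right-handers: Nguyen 1260/3149 = 40.0%, Chen 37/120 = 30.8% → Nguyen
Vs left-handers: Nguyen 123/167 = 73.7%, Chen 1020/1654 = 61.7% → Nguyen
Overall: Nguyen 1383/3316 = 41.7%, Chen 1057/1774 = 59.6% → Chen
Nguyen wins each pitcher group but Chen wins overall — the comparison reverses. Nguyen's at-bats skew toward vs right-handers, which has a lower base rate.

No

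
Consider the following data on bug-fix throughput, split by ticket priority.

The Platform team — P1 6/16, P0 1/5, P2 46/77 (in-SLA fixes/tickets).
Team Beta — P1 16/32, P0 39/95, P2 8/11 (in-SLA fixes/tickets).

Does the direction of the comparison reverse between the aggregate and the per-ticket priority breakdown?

Yes

P1: the Platform team 6/16 = 37.5%, Team Beta 16/32 = 50.0% → Team Beta
P0: the Platform team 1/5 = 20.0%, Team Beta 39/95 = 41.1% → Team Beta
P2: the Platform team 46/77 = 59.7%, Team Beta 8/11 = 72.7% → Team Beta
Overall: the Platform team 53/98 = 54.1%, Team Beta 63/138 = 45.7% → the Platform team
Team Beta wins each ticket group but the Platform team wins overall — the comparison reverses. Team Beta's tickets skew toward P0, which has a lower base rate.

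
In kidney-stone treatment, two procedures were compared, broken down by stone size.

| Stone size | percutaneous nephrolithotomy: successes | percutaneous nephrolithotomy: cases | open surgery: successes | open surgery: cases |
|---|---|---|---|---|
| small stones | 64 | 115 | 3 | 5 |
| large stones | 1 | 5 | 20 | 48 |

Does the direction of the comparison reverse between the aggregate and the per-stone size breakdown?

Yes

Small stones: percutaneous nephrolithotomy 64/115 = 55.7%, open surgery 3/5 = 60.0% → open surgery
Large stones: percutaneous nephrolithotomy 1/5 = 20.0%, open surgery 20/48 = 41.7% → open surgery
Overall: percutaneous nephrolithotomy 65/120 = 54.2%, open surgery 23/53 = 43.4% → percutaneous nephrolithotomy
Open surgery wins each stone group but percutaneous nephrolithotomy wins overall — the comparison reverses. Open surgery's cases skew toward large stones, which has a lower base rate.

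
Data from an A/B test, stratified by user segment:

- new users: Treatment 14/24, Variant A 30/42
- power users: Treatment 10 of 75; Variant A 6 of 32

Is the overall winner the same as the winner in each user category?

Yes

New users: Treatment 14/24 = 58.3%, Variant A 30/42 = 71.4% → Variant A
Power users: Treatment 10/75 = 13.3%, Variant A 6/32 = 18.8% → Variant A
Overall: Treatment 24/99 = 24.2%, Variant A 36/74 = 48.6% → Variant A
Variant A wins overall and in every user group — no reversal.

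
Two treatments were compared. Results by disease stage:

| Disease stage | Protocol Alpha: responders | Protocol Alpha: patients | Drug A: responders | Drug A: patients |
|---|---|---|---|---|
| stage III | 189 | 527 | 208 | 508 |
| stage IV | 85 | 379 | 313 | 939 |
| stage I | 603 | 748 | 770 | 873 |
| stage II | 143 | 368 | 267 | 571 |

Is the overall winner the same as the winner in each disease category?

Stage III: Protocol Alpha 189/527 = 35.9%, Drug A 208/508 = 40.9% → Drug A
Stage IV: Protocol Alpha 85/379 = 22.4%, Drug A 313/939 = 33.3% → Drug A
Stage I: Protocol Alpha 603/748 = 80.6%, Drug A 770/873 = 88.2% → Drug A
Stage II: Protocol Alpha 143/368 = 38.9%, Drug A 267/571 = 46.8% → Drug A
Overall: Protocol Alpha 1020/2022 = 50.4%, Drug A 1558/2891 = 53.9% → Drug A
Drug A wins overall and in every disease group — no reversal.

Yes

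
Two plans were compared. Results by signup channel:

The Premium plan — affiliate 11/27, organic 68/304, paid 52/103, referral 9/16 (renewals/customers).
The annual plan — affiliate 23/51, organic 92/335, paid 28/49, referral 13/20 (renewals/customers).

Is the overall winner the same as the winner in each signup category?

Yes

Affiliate: the Premium plan 11/27 = 40.7%, the annual plan 23/51 = 45.1% → the annual plan
Organic: the Premium plan 68/304 = 22.4%, the annual plan 92/335 = 27.5% → the annual plan
Paid: the Premium plan 52/103 = 50.5%, the annual plan 28/49 = 57.1% → the annual plan
Referral: the Premium plan 9/16 = 56.2%, the annual plan 13/20 = 65.0% → the annual plan
Overall: the Premium plan 140/450 = 31.1%, the annual plan 156/455 = 34.3% → the annual plan
The annual plan wins overall and in every signup group — no reversal.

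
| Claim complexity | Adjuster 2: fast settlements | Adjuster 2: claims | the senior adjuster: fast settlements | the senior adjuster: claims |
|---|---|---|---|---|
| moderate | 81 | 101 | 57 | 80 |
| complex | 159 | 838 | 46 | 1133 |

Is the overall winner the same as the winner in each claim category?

Yes

Moderate: Adjuster 2 81/101 = 80.2%, the senior adjuster 57/80 = 71.2% → Adjuster 2
Complex: Adjuster 2 159/838 = 19.0%, the senior adjuster 46/1133 = 4.1% → Adjuster 2
Overall: Adjuster 2 240/939 = 25.6%, the senior adjuster 103/1213 = 8.5% → Adjuster 2
Adjuster 2 wins overall and in every claim group — no reversal.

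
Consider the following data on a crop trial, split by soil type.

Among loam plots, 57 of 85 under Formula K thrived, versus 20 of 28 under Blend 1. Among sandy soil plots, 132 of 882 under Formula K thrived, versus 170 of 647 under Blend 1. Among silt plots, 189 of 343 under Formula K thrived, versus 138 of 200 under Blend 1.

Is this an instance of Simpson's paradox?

Loam: Formula K 57/85 = 67.1%, Blend 1 20/28 = 71.4% → Blend 1
Sandy soil: Formula K 132/882 = 15.0%, Blend 1 170/647 = 26.3% → Blend 1
Silt: Formula K 189/343 = 55.1%, Blend 1 138/200 = 69.0% → Blend 1
Overall: Formula K 378/1310 = 28.9%, Blend 1 328/875 = 37.5% → Blend 1
Blend 1 wins overall and in every soil group — no reversal.

No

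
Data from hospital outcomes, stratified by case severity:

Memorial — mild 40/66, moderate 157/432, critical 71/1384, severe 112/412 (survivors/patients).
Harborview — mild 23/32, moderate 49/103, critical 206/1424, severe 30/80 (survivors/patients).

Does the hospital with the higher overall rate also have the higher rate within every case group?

Mild: Memorial 40/66 = 60.6%, Harborview 23/32 = 71.9% → Harborview
Moderate: Memorial 157/432 = 36.3%, Harborview 49/103 = 47.6% → Harborview
Critical: Memorial 71/1384 = 5.1%, Harborview 206/1424 = 14.5% → Harborview
Severe: Memorial 112/412 = 27.2%, Harborview 30/80 = 37.5% → Harborview
Overall: Memorial 380/2294 = 16.6%, Harborview 308/1639 = 18.8% → Harborview
Harborview wins overall and in every case group — no reversal.

Yes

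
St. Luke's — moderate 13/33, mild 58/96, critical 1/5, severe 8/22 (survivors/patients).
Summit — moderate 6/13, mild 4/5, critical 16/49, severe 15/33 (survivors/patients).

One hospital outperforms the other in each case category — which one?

Summit

Moderate: St. Luke's 13/33 = 39.4%, Summit 6/13 = 46.2% → Summit
Mild: St. Luke's 58/96 = 60.4%, Summit 4/5 = 80.0% → Summit
Critical: St. Luke's 1/5 = 20.0%, Summit 16/49 = 32.7% → Summit
Severe: St. Luke's 8/22 = 36.4%, Summit 15/33 = 45.5% → Summit
Summit has the higher rate in all 4 groups.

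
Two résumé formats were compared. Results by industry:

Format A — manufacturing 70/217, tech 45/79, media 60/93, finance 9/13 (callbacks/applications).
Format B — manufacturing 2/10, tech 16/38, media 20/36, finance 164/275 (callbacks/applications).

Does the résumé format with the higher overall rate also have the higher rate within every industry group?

Manufacturing: Format A 70/217 = 32.3%, Format B 2/10 = 20.0% → Format A
Tech: Format A 45/79 = 57.0%, Format B 16/38 = 42.1% → Format A
Media: Format A 60/93 = 64.5%, Format B 20/36 = 55.6% → Format A
Finance: Format A 9/13 = 69.2%, Format B 164/275 = 59.6% → Format A
Overall: Format A 184/402 = 45.8%, Format B 202/359 = 56.3% → Format B
Format A wins each industry group but Format B wins overall — the comparison reverses. Format A's applications skew toward manufacturing, which has a lower base rate.

No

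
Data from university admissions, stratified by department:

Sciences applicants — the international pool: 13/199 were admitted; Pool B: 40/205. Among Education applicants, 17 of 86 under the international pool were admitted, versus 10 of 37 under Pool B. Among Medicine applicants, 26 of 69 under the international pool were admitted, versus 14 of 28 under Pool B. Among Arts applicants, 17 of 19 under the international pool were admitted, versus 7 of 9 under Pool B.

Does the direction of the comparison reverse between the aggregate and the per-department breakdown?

No

Sciences: the international pool 13/199 = 6.5%, Pool B 40/205 = 19.5% → Pool B
Education: the international pool 17/86 = 19.8%, Pool B 10/37 = 27.0% → Pool B
Medicine: the international pool 26/69 = 37.7%, Pool B 14/28 = 50.0% → Pool B
Arts: the international pool 17/19 = 89.5%, Pool B 7/9 = 77.8% → the international pool
Overall: the international pool 73/373 = 19.6%, Pool B 71/279 = 25.4% → Pool B
Neither sweeps: the international pool wins 1 of 4 groups, Pool B wins 3. Pool B wins overall but not every group — no Simpson reversal.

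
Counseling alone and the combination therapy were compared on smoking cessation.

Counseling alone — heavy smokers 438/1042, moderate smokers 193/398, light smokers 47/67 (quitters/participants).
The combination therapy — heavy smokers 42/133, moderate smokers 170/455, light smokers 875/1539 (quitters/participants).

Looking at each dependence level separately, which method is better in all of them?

Heavy smokers: counseling alone 438/1042 = 42.0%, the combination therapy 42/133 = 31.6% → counseling alone
Moderate smokers: counseling alone 193/398 = 48.5%, the combination therapy 170/455 = 37.4% → counseling alone
Light smokers: counseling alone 47/67 = 70.1%, the combination therapy 875/1539 = 56.9% → counseling alone
Counseling alone has the higher rate in all 3 groups.

counseling alone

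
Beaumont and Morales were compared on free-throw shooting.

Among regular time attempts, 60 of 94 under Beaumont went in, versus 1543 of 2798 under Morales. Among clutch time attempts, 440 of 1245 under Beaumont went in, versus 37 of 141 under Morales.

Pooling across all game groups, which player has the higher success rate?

Regular time: Beaumont 60/94 = 63.8%, Morales 1543/2798 = 55.1% → Beaumont
Clutch time: Beaumont 440/1245 = 35.3%, Morales 37/141 = 26.2% → Beaumont
Overall: Beaumont 500/1339 = 37.3%, Morales 1580/2939 = 53.8% → Morales
(Beaumont wins every game group but Morales wins overall — Beaumont's attempts skew toward the low-rate clutch time group.)

Morales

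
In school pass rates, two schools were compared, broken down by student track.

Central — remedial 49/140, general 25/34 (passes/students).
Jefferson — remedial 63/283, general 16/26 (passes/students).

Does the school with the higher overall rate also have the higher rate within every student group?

Yes

Remedial: Central 49/140 = 35.0%, Jefferson 63/283 = 22.3% → Central
General: Central 25/34 = 73.5%, Jefferson 16/26 = 61.5% → Central
Overall: Central 74/174 = 42.5%, Jefferson 79/309 = 25.6% → Central
Central wins overall and in every student group — no reversal.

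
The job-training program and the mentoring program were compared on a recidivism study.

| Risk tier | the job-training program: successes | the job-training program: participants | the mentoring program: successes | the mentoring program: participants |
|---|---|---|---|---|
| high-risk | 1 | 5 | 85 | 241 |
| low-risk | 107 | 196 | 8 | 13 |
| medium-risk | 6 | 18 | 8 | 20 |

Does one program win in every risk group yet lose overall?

High-risk: the job-training program 1/5 = 20.0%, the mentoring program 85/241 = 35.3% → the mentoring program
Low-risk: the job-training program 107/196 = 54.6%, the mentoring program 8/13 = 61.5% → the mentoring program
Medium-risk: the job-training program 6/18 = 33.3%, the mentoring program 8/20 = 40.0% → the mentoring program
Overall: the job-training program 114/219 = 52.1%, the mentoring program 101/274 = 36.9% → the job-training program
The mentoring program wins each risk group but the job-training program wins overall — the comparison reverses. The mentoring program's participants skew toward high-risk, which has a lower base rate.

Yes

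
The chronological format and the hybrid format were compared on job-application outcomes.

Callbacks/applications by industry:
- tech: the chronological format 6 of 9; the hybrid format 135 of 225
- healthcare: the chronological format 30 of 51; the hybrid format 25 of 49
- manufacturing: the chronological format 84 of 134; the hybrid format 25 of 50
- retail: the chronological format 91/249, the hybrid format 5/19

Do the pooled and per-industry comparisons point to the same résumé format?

Tech: the chronological format 6/9 = 66.7%, the hybrid format 135/225 = 60.0% → the chronological format
Healthcare: the chronological format 30/51 = 58.8%, the hybrid format 25/49 = 51.0% → the chronological format
Manufacturing: the chronological format 84/134 = 62.7%, the hybrid format 25/50 = 50.0% → the chronological format
Retail: the chronological format 91/249 = 36.5%, the hybrid format 5/19 = 26.3% → the chronological format
Overall: the chronological format 211/443 = 47.6%, the hybrid format 190/343 = 55.4% → the hybrid format
The chronological format wins each industry group but the hybrid format wins overall — the comparison reverses. The chronological format's applications skew toward retail, which has a lower base rate.

No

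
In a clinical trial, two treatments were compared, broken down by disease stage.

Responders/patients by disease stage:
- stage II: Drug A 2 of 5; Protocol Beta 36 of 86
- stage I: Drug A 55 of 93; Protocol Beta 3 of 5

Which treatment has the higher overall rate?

Drug A

Stage II: Drug A 2/5 = 40.0%, Protocol Beta 36/86 = 41.9% → Protocol Beta
Stage I: Drug A 55/93 = 59.1%, Protocol Beta 3/5 = 60.0% → Protocol Beta
Overall: Drug A 57/98 = 58.2%, Protocol Beta 39/91 = 42.9% → Drug A
(Protocol Beta wins every disease group but Drug A wins overall — Protocol Beta's patients skew toward the low-rate stage II group.)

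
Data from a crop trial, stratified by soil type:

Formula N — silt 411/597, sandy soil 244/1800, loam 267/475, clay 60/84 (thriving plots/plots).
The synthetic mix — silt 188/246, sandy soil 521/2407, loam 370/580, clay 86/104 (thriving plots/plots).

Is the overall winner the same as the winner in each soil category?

Silt: Formula N 411/597 = 68.8%, the synthetic mix 188/246 = 76.4% → the synthetic mix
Sandy soil: Formula N 244/1800 = 13.6%, the synthetic mix 521/2407 = 21.6% → the synthetic mix
Loam: Formula N 267/475 = 56.2%, the synthetic mix 370/580 = 63.8% → the synthetic mix
Clay: Formula N 60/84 = 71.4%, the synthetic mix 86/104 = 82.7% → the synthetic mix
Overall: Formula N 982/2956 = 33.2%, the synthetic mix 1165/3337 = 34.9% → the synthetic mix
The synthetic mix wins overall and in every soil group — no reversal.

Yes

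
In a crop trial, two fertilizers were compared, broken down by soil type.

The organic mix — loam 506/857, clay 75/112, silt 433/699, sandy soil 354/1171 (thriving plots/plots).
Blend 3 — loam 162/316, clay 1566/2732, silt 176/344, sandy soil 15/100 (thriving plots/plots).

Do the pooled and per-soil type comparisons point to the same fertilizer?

Loam: the organic mix 506/857 = 59.0%, Blend 3 162/316 = 51.3% → the organic mix
Clay: the organic mix 75/112 = 67.0%, Blend 3 1566/2732 = 57.3% → the organic mix
Silt: the organic mix 433/699 = 61.9%, Blend 3 176/344 = 51.2% → the organic mix
Sandy soil: the organic mix 354/1171 = 30.2%, Blend 3 15/100 = 15.0% → the organic mix
Overall: the organic mix 1368/2839 = 48.2%, Blend 3 1919/3492 = 55.0% → Blend 3
The organic mix wins each soil group but Blend 3 wins overall — the comparison reverses. The organic mix's plots skew toward sandy soil, which has a lower base rate.

No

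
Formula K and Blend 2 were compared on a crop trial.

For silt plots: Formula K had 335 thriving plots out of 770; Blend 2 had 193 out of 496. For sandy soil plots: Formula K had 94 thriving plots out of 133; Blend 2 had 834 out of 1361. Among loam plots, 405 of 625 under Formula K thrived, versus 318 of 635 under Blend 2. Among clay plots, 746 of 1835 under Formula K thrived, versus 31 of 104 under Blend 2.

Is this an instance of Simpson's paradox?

Yes

Silt: Formula K 335/770 = 43.5%, Blend 2 193/496 = 38.9% → Formula K
Sandy soil: Formula K 94/133 = 70.7%, Blend 2 834/1361 = 61.3% → Formula K
Loam: Formula K 405/625 = 64.8%, Blend 2 318/635 = 50.1% → Formula K
Clay: Formula K 746/1835 = 40.7%, Blend 2 31/104 = 29.8% → Formula K
Overall: Formula K 1580/3363 = 47.0%, Blend 2 1376/2596 = 53.0% → Blend 2
Formula K wins each soil group but Blend 2 wins overall — the comparison reverses. Formula K's plots skew toward clay, which has a lower base rate.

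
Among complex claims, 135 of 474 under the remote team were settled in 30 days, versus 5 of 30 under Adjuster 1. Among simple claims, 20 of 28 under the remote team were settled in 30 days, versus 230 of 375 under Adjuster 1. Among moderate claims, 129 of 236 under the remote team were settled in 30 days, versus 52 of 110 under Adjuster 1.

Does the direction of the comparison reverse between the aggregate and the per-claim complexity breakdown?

Yes

Complex: the remote team 135/474 = 28.5%, Adjuster 1 5/30 = 16.7% → the remote team
Simple: the remote team 20/28 = 71.4%, Adjuster 1 230/375 = 61.3% → the remote team
Moderate: the remote team 129/236 = 54.7%, Adjuster 1 52/110 = 47.3% → the remote team
Overall: the remote team 284/738 = 38.5%, Adjuster 1 287/515 = 55.7% → Adjuster 1
The remote team wins each claim group but Adjuster 1 wins overall — the comparison reverses. The remote team's claims skew toward complex, which has a lower base rate.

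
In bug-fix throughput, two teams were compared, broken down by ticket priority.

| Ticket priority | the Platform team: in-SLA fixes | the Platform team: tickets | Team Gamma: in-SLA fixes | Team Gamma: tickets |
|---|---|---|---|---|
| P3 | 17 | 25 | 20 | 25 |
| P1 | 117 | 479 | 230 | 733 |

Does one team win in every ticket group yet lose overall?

P3: the Platform team 17/25 = 68.0%, Team Gamma 20/25 = 80.0% → Team Gamma
P1: the Platform team 117/479 = 24.4%, Team Gamma 230/733 = 31.4% → Team Gamma
Overall: the Platform team 134/504 = 26.6%, Team Gamma 250/758 = 33.0% → Team Gamma
Team Gamma wins overall and in every ticket group — no reversal.

No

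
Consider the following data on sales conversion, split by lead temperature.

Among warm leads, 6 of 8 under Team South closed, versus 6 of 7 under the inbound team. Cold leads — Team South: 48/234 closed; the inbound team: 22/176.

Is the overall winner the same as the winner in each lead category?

No

Warm: Team South 6/8 = 75.0%, the inbound team 6/7 = 85.7% → the inbound team
Cold: Team South 48/234 = 20.5%, the inbound team 22/176 = 12.5% → Team South
Overall: Team South 54/242 = 22.3%, the inbound team 28/183 = 15.3% → Team South
Neither sweeps: Team South wins 1 of 2 groups, the inbound team wins 1. Team South wins overall but not every group — no Simpson reversal.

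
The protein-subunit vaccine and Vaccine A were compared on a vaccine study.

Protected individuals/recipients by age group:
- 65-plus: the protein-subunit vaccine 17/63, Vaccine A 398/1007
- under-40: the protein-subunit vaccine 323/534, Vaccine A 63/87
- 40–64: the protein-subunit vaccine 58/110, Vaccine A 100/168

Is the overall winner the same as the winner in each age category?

No

65-plus: the protein-subunit vaccine 17/63 = 27.0%, Vaccine A 398/1007 = 39.5% → Vaccine A
Under-40: the protein-subunit vaccine 323/534 = 60.5%, Vaccine A 63/87 = 72.4% → Vaccine A
40–64: the protein-subunit vaccine 58/110 = 52.7%, Vaccine A 100/168 = 59.5% → Vaccine A
Overall: the protein-subunit vaccine 398/707 = 56.3%, Vaccine A 561/1262 = 44.5% → the protein-subunit vaccine
Vaccine A wins each age group but the protein-subunit vaccine wins overall — the comparison reverses. Vaccine A's recipients skew toward 65-plus, which has a lower base rate.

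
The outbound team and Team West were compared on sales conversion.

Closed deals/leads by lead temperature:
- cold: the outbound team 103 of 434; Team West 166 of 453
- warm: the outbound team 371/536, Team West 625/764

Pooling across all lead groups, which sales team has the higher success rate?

Cold: the outbound team 103/434 = 23.7%, Team West 166/453 = 36.6% → Team West
Warm: the outbound team 371/536 = 69.2%, Team West 625/764 = 81.8% → Team West
Overall: the outbound team 474/970 = 48.9%, Team West 791/1217 = 65.0% → Team West

Team West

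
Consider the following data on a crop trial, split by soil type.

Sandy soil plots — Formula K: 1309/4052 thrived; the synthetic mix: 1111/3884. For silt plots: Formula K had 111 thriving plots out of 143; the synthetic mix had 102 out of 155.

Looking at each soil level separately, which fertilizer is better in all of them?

Sandy soil: Formula K 1309/4052 = 32.3%, the synthetic mix 1111/3884 = 28.6% → Formula K
Silt: Formula K 111/143 = 77.6%, the synthetic mix 102/155 = 65.8% → Formula K
Formula K has the higher rate in both groups.

Formula K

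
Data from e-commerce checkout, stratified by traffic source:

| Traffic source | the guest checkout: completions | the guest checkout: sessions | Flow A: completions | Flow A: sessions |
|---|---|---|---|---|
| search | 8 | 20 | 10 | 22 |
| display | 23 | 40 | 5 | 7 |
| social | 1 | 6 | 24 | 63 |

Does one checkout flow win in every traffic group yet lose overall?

Search: the guest checkout 8/20 = 40.0%, Flow A 10/22 = 45.5% → Flow A
Display: the guest checkout 23/40 = 57.5%, Flow A 5/7 = 71.4% → Flow A
Social: the guest checkout 1/6 = 16.7%, Flow A 24/63 = 38.1% → Flow A
Overall: the guest checkout 32/66 = 48.5%, Flow A 39/92 = 42.4% → the guest checkout
Flow A wins each traffic group but the guest checkout wins overall — the comparison reverses. Flow A's sessions skew toward social, which has a lower base rate.

Yes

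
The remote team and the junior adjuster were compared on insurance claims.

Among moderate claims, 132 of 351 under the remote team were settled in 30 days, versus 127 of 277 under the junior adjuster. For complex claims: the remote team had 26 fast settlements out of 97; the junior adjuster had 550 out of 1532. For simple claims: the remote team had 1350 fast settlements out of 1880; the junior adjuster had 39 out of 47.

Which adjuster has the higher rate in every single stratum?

Moderate: the remote team 132/351 = 37.6%, the junior adjuster 127/277 = 45.8% → the junior adjuster
Complex: the remote team 26/97 = 26.8%, the junior adjuster 550/1532 = 35.9% → the junior adjuster
Simple: the remote team 1350/1880 = 71.8%, the junior adjuster 39/47 = 83.0% → the junior adjuster
The junior adjuster has the higher rate in all 3 groups.

the junior adjuster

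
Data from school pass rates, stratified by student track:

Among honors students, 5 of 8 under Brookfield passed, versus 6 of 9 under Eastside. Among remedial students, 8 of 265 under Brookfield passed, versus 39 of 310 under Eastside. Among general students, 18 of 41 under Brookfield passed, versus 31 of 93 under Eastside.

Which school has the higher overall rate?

Eastside

Honors: Brookfield 5/8 = 62.5%, Eastside 6/9 = 66.7% → Eastside
Remedial: Brookfield 8/265 = 3.0%, Eastside 39/310 = 12.6% → Eastside
General: Brookfield 18/41 = 43.9%, Eastside 31/93 = 33.3% → Brookfield
Overall: Brookfield 31/314 = 9.9%, Eastside 76/412 = 18.4% → Eastside
(Neither sweeps every student group, but Eastside has the higher pooled rate.)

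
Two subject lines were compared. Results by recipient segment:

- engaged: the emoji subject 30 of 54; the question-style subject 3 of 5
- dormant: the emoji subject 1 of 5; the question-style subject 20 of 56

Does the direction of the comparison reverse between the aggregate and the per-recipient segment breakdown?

Engaged: the emoji subject 30/54 = 55.6%, the question-style subject 3/5 = 60.0% → the question-style subject
Dormant: the emoji subject 1/5 = 20.0%, the question-style subject 20/56 = 35.7% → the question-style subject
Overall: the emoji subject 31/59 = 52.5%, the question-style subject 23/61 = 37.7% → the emoji subject
The question-style subject wins each recipient group but the emoji subject wins overall — the comparison reverses. The question-style subject's sends skew toward dormant, which has a lower base rate.

Yes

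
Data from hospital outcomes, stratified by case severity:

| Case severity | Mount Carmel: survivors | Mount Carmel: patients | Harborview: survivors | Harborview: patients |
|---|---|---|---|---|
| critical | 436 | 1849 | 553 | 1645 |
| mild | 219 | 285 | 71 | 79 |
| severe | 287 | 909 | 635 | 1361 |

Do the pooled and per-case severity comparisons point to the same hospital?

Yes

Critical: Mount Carmel 436/1849 = 23.6%, Harborview 553/1645 = 33.6% → Harborview
Mild: Mount Carmel 219/285 = 76.8%, Harborview 71/79 = 89.9% → Harborview
Severe: Mount Carmel 287/909 = 31.6%, Harborview 635/1361 = 46.7% → Harborview
Overall: Mount Carmel 942/3043 = 31.0%, Harborview 1259/3085 = 40.8% → Harborview
Harborview wins overall and in every case group — no reversal.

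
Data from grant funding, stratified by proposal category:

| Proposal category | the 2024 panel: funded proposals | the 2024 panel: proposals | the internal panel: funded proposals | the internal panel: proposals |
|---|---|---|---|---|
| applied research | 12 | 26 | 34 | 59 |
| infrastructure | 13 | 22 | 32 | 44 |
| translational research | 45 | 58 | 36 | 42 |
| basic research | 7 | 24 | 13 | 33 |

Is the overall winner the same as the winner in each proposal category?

Applied research: the 2024 panel 12/26 = 46.2%, the internal panel 34/59 = 57.6% → the internal panel
Infrastructure: the 2024 panel 13/22 = 59.1%, the internal panel 32/44 = 72.7% → the internal panel
Translational research: the 2024 panel 45/58 = 77.6%, the internal panel 36/42 = 85.7% → the internal panel
Basic research: the 2024 panel 7/24 = 29.2%, the internal panel 13/33 = 39.4% → the internal panel
Overall: the 2024 panel 77/130 = 59.2%, the internal panel 115/178 = 64.6% → the internal panel
The internal panel wins overall and in every proposal group — no reversal.

Yes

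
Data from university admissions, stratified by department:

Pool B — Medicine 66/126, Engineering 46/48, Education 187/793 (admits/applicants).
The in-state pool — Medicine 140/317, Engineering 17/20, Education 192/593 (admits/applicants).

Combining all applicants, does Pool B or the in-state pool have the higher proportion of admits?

Medicine: Pool B 66/126 = 52.4%, the in-state pool 140/317 = 44.2% → Pool B
Engineering: Pool B 46/48 = 95.8%, the in-state pool 17/20 = 85.0% → Pool B
Education: Pool B 187/793 = 23.6%, the in-state pool 192/593 = 32.4% → the in-state pool
Overall: Pool B 299/967 = 30.9%, the in-state pool 349/930 = 37.5% → the in-state pool
(Neither sweeps every department group, but the in-state pool has the higher pooled rate.)

the in-state pool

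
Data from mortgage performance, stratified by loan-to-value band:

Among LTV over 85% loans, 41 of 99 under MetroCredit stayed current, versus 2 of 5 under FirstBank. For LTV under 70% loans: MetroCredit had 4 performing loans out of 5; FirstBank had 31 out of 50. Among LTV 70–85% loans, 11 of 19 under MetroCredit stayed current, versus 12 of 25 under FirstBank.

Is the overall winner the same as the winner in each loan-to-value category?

LTV over 85%: MetroCredit 41/99 = 41.4%, FirstBank 2/5 = 40.0% → MetroCredit
LTV under 70%: MetroCredit 4/5 = 80.0%, FirstBank 31/50 = 62.0% → MetroCredit
LTV 70–85%: MetroCredit 11/19 = 57.9%, FirstBank 12/25 = 48.0% → MetroCredit
Overall: MetroCredit 56/123 = 45.5%, FirstBank 45/80 = 56.2% → FirstBank
MetroCredit wins each loan-to-value group but FirstBank wins overall — the comparison reverses. MetroCredit's loans skew toward LTV over 85%, which has a lower base rate.

No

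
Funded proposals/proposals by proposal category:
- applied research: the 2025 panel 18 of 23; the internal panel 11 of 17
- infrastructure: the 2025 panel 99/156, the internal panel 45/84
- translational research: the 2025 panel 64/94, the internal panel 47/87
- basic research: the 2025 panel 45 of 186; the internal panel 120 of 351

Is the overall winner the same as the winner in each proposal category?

No

Applied research: the 2025 panel 18/23 = 78.3%, the internal panel 11/17 = 64.7% → the 2025 panel
Infrastructure: the 2025 panel 99/156 = 63.5%, the internal panel 45/84 = 53.6% → the 2025 panel
Translational research: the 2025 panel 64/94 = 68.1%, the internal panel 47/87 = 54.0% → the 2025 panel
Basic research: the 2025 panel 45/186 = 24.2%, the internal panel 120/351 = 34.2% → the internal panel
Overall: the 2025 panel 226/459 = 49.2%, the internal panel 223/539 = 41.4% → the 2025 panel
Neither sweeps: the 2025 panel wins 3 of 4 groups, the internal panel wins 1. The 2025 panel wins overall but not every group — no Simpson reversal.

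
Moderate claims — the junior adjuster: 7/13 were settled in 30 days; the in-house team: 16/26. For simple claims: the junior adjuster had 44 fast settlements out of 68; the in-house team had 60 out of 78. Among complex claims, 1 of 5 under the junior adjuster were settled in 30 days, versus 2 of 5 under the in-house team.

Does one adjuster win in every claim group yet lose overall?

No

Moderate: the junior adjuster 7/13 = 53.8%, the in-house team 16/26 = 61.5% → the in-house team
Simple: the junior adjuster 44/68 = 64.7%, the in-house team 60/78 = 76.9% → the in-house team
Complex: the junior adjuster 1/5 = 20.0%, the in-house team 2/5 = 40.0% → the in-house team
Overall: the junior adjuster 52/86 = 60.5%, the in-house team 78/109 = 71.6% → the in-house team
The in-house team wins overall and in every claim group — no reversal.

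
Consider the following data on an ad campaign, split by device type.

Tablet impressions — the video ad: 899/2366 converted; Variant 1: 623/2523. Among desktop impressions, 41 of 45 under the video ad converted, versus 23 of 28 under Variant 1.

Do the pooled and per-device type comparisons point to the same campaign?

Yes

Tablet: the video ad 899/2366 = 38.0%, Variant 1 623/2523 = 24.7% → the video ad
Desktop: the video ad 41/45 = 91.1%, Variant 1 23/28 = 82.1% → the video ad
Overall: the video ad 940/2411 = 39.0%, Variant 1 646/2551 = 25.3% → the video ad
The video ad wins overall and in every device group — no reversal.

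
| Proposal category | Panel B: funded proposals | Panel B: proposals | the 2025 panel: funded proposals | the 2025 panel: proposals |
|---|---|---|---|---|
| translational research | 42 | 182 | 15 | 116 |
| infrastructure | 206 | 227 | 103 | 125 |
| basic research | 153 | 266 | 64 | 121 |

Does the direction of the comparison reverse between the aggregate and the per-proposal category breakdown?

Translational research: Panel B 42/182 = 23.1%, the 2025 panel 15/116 = 12.9% → Panel B
Infrastructure: Panel B 206/227 = 90.7%, the 2025 panel 103/125 = 82.4% → Panel B
Basic research: Panel B 153/266 = 57.5%, the 2025 panel 64/121 = 52.9% → Panel B
Overall: Panel B 401/675 = 59.4%, the 2025 panel 182/362 = 50.3% → Panel B
Panel B wins overall and in every proposal group — no reversal.

No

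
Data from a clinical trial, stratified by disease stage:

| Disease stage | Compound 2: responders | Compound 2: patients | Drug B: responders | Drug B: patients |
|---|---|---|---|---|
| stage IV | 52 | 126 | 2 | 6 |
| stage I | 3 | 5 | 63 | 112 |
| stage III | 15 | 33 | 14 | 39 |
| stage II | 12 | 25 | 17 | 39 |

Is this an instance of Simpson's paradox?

Yes

Stage IV: Compound 2 52/126 = 41.3%, Drug B 2/6 = 33.3% → Compound 2
Stage I: Compound 2 3/5 = 60.0%, Drug B 63/112 = 56.2% → Compound 2
Stage III: Compound 2 15/33 = 45.5%, Drug B 14/39 = 35.9% → Compound 2
Stage II: Compound 2 12/25 = 48.0%, Drug B 17/39 = 43.6% → Compound 2
Overall: Compound 2 82/189 = 43.4%, Drug B 96/196 = 49.0% → Drug B
Compound 2 wins each disease group but Drug B wins overall — the comparison reverses. Compound 2's patients skew toward stage IV, which has a lower base rate.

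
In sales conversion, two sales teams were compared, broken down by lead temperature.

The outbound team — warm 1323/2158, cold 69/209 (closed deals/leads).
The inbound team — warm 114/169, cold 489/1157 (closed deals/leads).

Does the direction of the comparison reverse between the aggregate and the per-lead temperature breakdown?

Yes

Warm: the outbound team 1323/2158 = 61.3%, the inbound team 114/169 = 67.5% → the inbound team
Cold: the outbound team 69/209 = 33.0%, the inbound team 489/1157 = 42.3% → the inbound team
Overall: the outbound team 1392/2367 = 58.8%, the inbound team 603/1326 = 45.5% → the outbound team
The inbound team wins each lead group but the outbound team wins overall — the comparison reverses. The inbound team's leads skew toward cold, which has a lower base rate.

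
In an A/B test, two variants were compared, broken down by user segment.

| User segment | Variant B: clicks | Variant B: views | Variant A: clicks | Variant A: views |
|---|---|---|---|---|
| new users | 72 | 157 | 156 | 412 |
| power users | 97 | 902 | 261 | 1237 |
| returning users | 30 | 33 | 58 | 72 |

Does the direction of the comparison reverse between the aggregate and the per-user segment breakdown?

New users: Variant B 72/157 = 45.9%, Variant A 156/412 = 37.9% → Variant B
Power users: Variant B 97/902 = 10.8%, Variant A 261/1237 = 21.1% → Variant A
Returning users: Variant B 30/33 = 90.9%, Variant A 58/72 = 80.6% → Variant B
Overall: Variant B 199/1092 = 18.2%, Variant A 475/1721 = 27.6% → Variant A
Neither sweeps: Variant B wins 2 of 3 groups, Variant A wins 1. Variant A wins overall but not every group — no Simpson reversal.

No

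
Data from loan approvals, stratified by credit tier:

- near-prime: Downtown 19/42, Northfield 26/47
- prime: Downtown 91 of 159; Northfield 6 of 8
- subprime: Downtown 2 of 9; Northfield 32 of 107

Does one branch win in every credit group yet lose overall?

Near-prime: Downtown 19/42 = 45.2%, Northfield 26/47 = 55.3% → Northfield
Prime: Downtown 91/159 = 57.2%, Northfield 6/8 = 75.0% → Northfield
Subprime: Downtown 2/9 = 22.2%, Northfield 32/107 = 29.9% → Northfield
Overall: Downtown 112/210 = 53.3%, Northfield 64/162 = 39.5% → Downtown
Northfield wins each credit group but Downtown wins overall — the comparison reverses. Northfield's applications skew toward subprime, which has a lower base rate.

Yes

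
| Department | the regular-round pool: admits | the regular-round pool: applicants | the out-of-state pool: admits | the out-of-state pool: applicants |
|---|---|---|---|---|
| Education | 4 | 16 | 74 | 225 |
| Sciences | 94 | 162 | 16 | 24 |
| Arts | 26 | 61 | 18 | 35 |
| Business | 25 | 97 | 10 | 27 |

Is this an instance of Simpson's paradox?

Yes

Education: the regular-round pool 4/16 = 25.0%, the out-of-state pool 74/225 = 32.9% → the out-of-state pool
Sciences: the regular-round pool 94/162 = 58.0%, the out-of-state pool 16/24 = 66.7% → the out-of-state pool
Arts: the regular-round pool 26/61 = 42.6%, the out-of-state pool 18/35 = 51.4% → the out-of-state pool
Business: the regular-round pool 25/97 = 25.8%, the out-of-state pool 10/27 = 37.0% → the out-of-state pool
Overall: the regular-round pool 149/336 = 44.3%, the out-of-state pool 118/311 = 37.9% → the regular-round pool
The out-of-state pool wins each department group but the regular-round pool wins overall — the comparison reverses. The out-of-state pool's applicants skew toward Education, which has a lower base rate.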